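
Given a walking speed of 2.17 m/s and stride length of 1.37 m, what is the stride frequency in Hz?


f = v / stride_length
f = 2.17 / 1.37
f = 1.5839


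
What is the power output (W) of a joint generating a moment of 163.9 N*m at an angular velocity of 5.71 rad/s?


P = M * omega
P = 163.9 * 5.71
P = 935.8690


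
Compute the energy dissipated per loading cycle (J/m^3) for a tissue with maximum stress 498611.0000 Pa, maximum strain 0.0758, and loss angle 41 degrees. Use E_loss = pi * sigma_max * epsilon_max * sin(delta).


E_loss = pi * sigma_max * epsilon_max * sin(delta)
delta = 41 deg = 0.7156 rad
sin(delta) = 0.6561
E_loss = pi * 498611.0000 * 0.0758 * 0.6561
E_loss = 77897.5593


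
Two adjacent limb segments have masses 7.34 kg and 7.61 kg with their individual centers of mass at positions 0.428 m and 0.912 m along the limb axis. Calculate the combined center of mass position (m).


COM = (m1*x1 + m2*x2) / (m1 + m2)
COM = (7.34*0.428 + 7.61*0.912) / (7.34 + 7.61)
Numerator = 10.0818
Denominator = 14.9500
COM = 0.6744


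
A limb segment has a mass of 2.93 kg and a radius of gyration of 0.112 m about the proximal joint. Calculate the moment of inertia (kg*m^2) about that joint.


I = m * k^2
I = 2.93 * 0.112^2
k^2 = 0.0125
I = 0.0368


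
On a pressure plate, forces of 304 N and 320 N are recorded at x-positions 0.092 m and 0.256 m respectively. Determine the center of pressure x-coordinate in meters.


COP_x = (F1*x1 + F2*x2) / (F1 + F2)
COP_x = (304*0.092 + 320*0.256) / (304 + 320)
Numerator = 109.8880
Denominator = 624
COP_x = 0.1761


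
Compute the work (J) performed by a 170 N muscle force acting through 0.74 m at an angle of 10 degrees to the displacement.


W = F * d * cos(theta)
theta = 10 deg = 0.1745 rad
cos(theta) = 0.9848
W = 170 * 0.74 * 0.9848
W = 123.8888


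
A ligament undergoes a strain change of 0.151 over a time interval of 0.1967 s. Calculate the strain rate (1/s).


strain_rate = delta_strain / delta_t
strain_rate = 0.151 / 0.1967
strain_rate = 0.7677


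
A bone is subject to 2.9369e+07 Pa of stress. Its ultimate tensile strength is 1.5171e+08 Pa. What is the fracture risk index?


FRI = applied / ultimate
FRI = 2.9369e+07 / 1.5171e+08
FRI = 0.1936


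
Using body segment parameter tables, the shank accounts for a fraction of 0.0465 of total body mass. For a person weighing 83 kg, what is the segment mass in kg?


m_segment = body_mass * fraction
m_segment = 83 * 0.0465
m_segment = 3.8595


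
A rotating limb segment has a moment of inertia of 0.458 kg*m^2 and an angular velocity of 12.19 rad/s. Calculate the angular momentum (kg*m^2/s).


L = I * omega
L = 0.458 * 12.19
L = 5.5830


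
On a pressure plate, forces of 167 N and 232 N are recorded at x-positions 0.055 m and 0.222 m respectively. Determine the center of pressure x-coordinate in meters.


COP_x = (F1*x1 + F2*x2) / (F1 + F2)
COP_x = (167*0.055 + 232*0.222) / (167 + 232)
Numerator = 60.6890
Denominator = 399
COP_x = 0.1521


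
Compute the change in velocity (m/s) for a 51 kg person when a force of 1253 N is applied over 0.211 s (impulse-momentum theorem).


J = F * dt = 1253 * 0.211 = 264.3830 N*s
delta_v = J / m
delta_v = 264.3830 / 51
delta_v = 5.1840


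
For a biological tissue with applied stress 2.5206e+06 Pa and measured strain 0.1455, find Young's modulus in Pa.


E = stress / strain
E = 2.5206e+06 / 0.1455
E = 1.7324e+07


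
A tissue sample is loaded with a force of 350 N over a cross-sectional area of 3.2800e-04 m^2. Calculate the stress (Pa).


stress = F / A
stress = 350 / 3.2800e-04
stress = 1.0671e+06


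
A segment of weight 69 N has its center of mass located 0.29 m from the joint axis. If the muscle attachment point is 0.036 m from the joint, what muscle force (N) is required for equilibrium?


F_muscle = W * d_load / d_muscle
F_muscle = 69 * 0.29 / 0.036
Numerator = 20.0100
F_muscle = 555.8333


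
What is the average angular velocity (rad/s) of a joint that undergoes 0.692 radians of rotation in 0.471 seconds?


omega = delta_theta / delta_t
omega = 0.692 / 0.471
omega = 1.4692


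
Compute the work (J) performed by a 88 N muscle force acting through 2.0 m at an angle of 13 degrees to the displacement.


W = F * d * cos(theta)
theta = 13 deg = 0.2269 rad
cos(theta) = 0.9744
W = 88 * 2.0 * 0.9744
W = 171.4891


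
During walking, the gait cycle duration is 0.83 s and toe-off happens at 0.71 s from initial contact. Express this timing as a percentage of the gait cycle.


pct = (event_time / cycle_time) * 100
pct = (0.71 / 0.83) * 100
ratio = 0.8554
pct = 85.5422


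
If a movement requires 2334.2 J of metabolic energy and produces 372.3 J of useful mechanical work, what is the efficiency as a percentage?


eta = (W_mech / E_meta) * 100
eta = (372.3 / 2334.2) * 100
ratio = 0.1595
eta = 15.9498


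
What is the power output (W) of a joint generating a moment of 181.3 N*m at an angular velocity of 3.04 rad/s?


P = M * omega
P = 181.3 * 3.04
P = 551.1520


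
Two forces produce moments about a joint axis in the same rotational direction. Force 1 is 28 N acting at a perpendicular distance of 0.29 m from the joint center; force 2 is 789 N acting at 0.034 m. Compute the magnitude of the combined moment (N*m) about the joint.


M = F1 * d1 + F2 * d2
M = 28 * 0.29 + 789 * 0.034
M = 8.1200 + 26.8260
M = 34.9460


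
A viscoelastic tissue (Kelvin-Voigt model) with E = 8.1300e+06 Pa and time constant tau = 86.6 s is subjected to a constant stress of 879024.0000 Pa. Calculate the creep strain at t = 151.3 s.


epsilon(t) = (sigma/E) * (1 - exp(-t/tau))
sigma/E = 879024.0000 / 8.1300e+06 = 0.1081
exp(-t/tau) = exp(-151.3 / 86.6) = 0.1743
epsilon = 0.1081 * (1 - 0.1743)
epsilon = 0.0893


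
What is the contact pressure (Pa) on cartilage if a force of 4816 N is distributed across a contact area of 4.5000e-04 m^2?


P = F / A
P = 4816 / 4.5000e-04
P = 1.0702e+07


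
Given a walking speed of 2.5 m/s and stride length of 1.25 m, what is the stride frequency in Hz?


f = v / stride_length
f = 2.5 / 1.25
f = 2.0000


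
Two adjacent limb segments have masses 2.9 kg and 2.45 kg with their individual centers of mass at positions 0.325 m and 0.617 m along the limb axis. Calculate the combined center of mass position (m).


COM = (m1*x1 + m2*x2) / (m1 + m2)
COM = (2.9*0.325 + 2.45*0.617) / (2.9 + 2.45)
Numerator = 2.4542
Denominator = 5.3500
COM = 0.4587


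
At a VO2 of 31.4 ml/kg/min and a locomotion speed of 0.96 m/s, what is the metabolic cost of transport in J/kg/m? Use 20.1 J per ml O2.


Power per kg = VO2 * 20.1 / 60
Power per kg = 31.4 * 20.1 / 60 = 10.5190 W/kg
Cost = power_per_kg / speed
Cost = 10.5190 / 0.96
Cost = 10.9573


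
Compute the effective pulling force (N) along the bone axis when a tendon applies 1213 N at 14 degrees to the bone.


F_eff = F_tendon * cos(theta)
theta = 14 deg = 0.2443 rad
cos(theta) = 0.9703
F_eff = 1213 * 0.9703
F_eff = 1176.9687


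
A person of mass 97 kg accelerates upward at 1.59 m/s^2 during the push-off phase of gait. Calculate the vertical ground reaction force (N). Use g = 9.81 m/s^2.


GRF = m * (g + a)
GRF = 97 * (9.81 + 1.59)
GRF = 97 * 11.4000
GRF = 1105.8000


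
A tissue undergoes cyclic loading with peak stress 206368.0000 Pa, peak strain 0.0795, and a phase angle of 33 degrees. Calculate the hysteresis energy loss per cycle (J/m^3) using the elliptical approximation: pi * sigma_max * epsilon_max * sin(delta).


E_loss = pi * sigma_max * epsilon_max * sin(delta)
delta = 33 deg = 0.5760 rad
sin(delta) = 0.5446
E_loss = pi * 206368.0000 * 0.0795 * 0.5446
E_loss = 28071.6617


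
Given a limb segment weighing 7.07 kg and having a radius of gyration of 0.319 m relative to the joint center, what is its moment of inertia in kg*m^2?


I = m * k^2
I = 7.07 * 0.319^2
k^2 = 0.1018
I = 0.7195


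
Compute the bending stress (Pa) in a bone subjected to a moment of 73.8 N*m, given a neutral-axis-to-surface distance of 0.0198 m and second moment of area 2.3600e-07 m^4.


sigma = M * c / I
sigma = 73.8 * 0.0198 / 2.3600e-07
M * c = 1.4612
sigma = 6.1917e+06


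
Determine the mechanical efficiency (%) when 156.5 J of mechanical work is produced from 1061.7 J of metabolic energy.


eta = (W_mech / E_meta) * 100
eta = (156.5 / 1061.7) * 100
ratio = 0.1474
eta = 14.7405


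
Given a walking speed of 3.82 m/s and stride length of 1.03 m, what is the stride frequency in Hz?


f = v / stride_length
f = 3.82 / 1.03
f = 3.7087


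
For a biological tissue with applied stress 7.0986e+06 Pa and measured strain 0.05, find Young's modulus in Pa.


E = stress / strain
E = 7.0986e+06 / 0.05
E = 1.4197e+08


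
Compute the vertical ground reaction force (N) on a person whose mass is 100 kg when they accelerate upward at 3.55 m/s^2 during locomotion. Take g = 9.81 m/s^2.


GRF = m * (g + a)
GRF = 100 * (9.81 + 3.55)
GRF = 100 * 13.3600
GRF = 1336.0000


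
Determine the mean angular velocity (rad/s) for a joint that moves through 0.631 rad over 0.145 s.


omega = delta_theta / delta_t
omega = 0.631 / 0.145
omega = 4.3517


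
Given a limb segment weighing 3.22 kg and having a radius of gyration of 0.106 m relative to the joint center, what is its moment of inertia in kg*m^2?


I = m * k^2
I = 3.22 * 0.106^2
k^2 = 0.0112
I = 0.0362


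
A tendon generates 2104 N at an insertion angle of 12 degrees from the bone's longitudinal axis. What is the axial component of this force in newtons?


F_eff = F_tendon * cos(theta)
theta = 12 deg = 0.2094 rad
cos(theta) = 0.9781
F_eff = 2104 * 0.9781
F_eff = 2058.0226


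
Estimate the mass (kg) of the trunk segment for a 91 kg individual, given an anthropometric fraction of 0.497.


m_segment = body_mass * fraction
m_segment = 91 * 0.497
m_segment = 45.2270


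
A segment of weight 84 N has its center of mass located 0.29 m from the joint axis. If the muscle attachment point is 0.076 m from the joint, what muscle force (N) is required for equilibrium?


F_muscle = W * d_load / d_muscle
F_muscle = 84 * 0.29 / 0.076
Numerator = 24.3600
F_muscle = 320.5263


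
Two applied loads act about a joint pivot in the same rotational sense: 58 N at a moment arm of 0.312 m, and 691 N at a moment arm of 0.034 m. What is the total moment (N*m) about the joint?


M = F1 * d1 + F2 * d2
M = 58 * 0.312 + 691 * 0.034
M = 18.0960 + 23.4940
M = 41.5900


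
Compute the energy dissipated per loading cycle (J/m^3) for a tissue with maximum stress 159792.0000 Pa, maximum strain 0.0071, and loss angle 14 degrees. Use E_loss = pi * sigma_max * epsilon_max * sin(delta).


E_loss = pi * sigma_max * epsilon_max * sin(delta)
delta = 14 deg = 0.2443 rad
sin(delta) = 0.2419
E_loss = pi * 159792.0000 * 0.0071 * 0.2419
E_loss = 862.2604


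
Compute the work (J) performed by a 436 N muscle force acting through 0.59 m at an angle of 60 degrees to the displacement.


W = F * d * cos(theta)
theta = 60 deg = 1.0472 rad
cos(theta) = 0.5000
W = 436 * 0.59 * 0.5000
W = 128.6200


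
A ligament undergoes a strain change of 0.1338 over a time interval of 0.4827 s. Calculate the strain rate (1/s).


strain_rate = delta_strain / delta_t
strain_rate = 0.1338 / 0.4827
strain_rate = 0.2772


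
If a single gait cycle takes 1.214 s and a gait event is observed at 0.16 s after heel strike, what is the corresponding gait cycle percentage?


pct = (event_time / cycle_time) * 100
pct = (0.16 / 1.214) * 100
ratio = 0.1318
pct = 13.1796


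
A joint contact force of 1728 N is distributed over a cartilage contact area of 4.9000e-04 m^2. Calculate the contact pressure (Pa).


P = F / A
P = 1728 / 4.9000e-04
P = 3.5265e+06


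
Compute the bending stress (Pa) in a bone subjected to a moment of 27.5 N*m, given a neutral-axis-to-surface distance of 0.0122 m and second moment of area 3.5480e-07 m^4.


sigma = M * c / I
sigma = 27.5 * 0.0122 / 3.5480e-07
M * c = 0.3355
sigma = 945603.1567


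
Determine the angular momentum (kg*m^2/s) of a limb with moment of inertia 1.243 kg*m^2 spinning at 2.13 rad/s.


L = I * omega
L = 1.243 * 2.13
L = 2.6476


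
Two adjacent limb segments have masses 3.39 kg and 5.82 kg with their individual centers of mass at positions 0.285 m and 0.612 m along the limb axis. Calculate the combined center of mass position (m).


COM = (m1*x1 + m2*x2) / (m1 + m2)
COM = (3.39*0.285 + 5.82*0.612) / (3.39 + 5.82)
Numerator = 4.5280
Denominator = 9.2100
COM = 0.4916


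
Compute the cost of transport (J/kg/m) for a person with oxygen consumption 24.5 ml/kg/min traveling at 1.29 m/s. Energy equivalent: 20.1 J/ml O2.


Power per kg = VO2 * 20.1 / 60
Power per kg = 24.5 * 20.1 / 60 = 8.2075 W/kg
Cost = power_per_kg / speed
Cost = 8.2075 / 1.29
Cost = 6.3624


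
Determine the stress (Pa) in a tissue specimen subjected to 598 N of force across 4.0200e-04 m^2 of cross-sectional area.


stress = F / A
stress = 598 / 4.0200e-04
stress = 1.4876e+06


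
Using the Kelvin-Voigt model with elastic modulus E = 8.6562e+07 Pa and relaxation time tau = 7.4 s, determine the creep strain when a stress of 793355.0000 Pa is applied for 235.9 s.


epsilon(t) = (sigma/E) * (1 - exp(-t/tau))
sigma/E = 793355.0000 / 8.6562e+07 = 0.0092
exp(-t/tau) = exp(-235.9 / 7.4) = 1.4302e-14
epsilon = 0.0092 * (1 - 1.4302e-14)
epsilon = 0.0092


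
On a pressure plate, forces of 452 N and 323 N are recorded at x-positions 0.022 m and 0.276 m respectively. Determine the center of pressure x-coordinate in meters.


COP_x = (F1*x1 + F2*x2) / (F1 + F2)
COP_x = (452*0.022 + 323*0.276) / (452 + 323)
Numerator = 99.0920
Denominator = 775
COP_x = 0.1279


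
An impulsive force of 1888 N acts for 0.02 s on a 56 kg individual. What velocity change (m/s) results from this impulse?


J = F * dt = 1888 * 0.02 = 37.7600 N*s
delta_v = J / m
delta_v = 37.7600 / 56
delta_v = 0.6743


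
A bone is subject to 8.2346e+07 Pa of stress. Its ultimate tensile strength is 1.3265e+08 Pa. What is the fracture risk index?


FRI = applied / ultimate
FRI = 8.2346e+07 / 1.3265e+08
FRI = 0.6208


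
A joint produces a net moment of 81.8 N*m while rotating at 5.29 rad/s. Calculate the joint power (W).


P = M * omega
P = 81.8 * 5.29
P = 432.7220


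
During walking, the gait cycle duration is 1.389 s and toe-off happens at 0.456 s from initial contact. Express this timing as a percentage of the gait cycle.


pct = (event_time / cycle_time) * 100
pct = (0.456 / 1.389) * 100
ratio = 0.3283
pct = 32.8294


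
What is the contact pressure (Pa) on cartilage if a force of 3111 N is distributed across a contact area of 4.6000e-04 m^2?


P = F / A
P = 3111 / 4.6000e-04
P = 6.7630e+06


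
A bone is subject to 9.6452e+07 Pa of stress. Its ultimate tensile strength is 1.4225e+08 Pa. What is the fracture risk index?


FRI = applied / ultimate
FRI = 9.6452e+07 / 1.4225e+08
FRI = 0.6780


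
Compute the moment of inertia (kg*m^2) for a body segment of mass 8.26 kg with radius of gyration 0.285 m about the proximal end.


I = m * k^2
I = 8.26 * 0.285^2
k^2 = 0.0812
I = 0.6709


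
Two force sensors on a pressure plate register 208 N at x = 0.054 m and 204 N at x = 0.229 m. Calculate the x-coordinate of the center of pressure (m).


COP_x = (F1*x1 + F2*x2) / (F1 + F2)
COP_x = (208*0.054 + 204*0.229) / (208 + 204)
Numerator = 57.9480
Denominator = 412
COP_x = 0.1407


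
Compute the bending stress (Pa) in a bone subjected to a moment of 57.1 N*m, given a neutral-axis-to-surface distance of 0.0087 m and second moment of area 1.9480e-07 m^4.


sigma = M * c / I
sigma = 57.1 * 0.0087 / 1.9480e-07
M * c = 0.4968
sigma = 2.5502e+06


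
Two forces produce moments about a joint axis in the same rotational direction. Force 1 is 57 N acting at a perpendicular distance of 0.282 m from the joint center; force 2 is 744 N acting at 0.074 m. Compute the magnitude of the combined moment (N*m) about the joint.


M = F1 * d1 + F2 * d2
M = 57 * 0.282 + 744 * 0.074
M = 16.0740 + 55.0560
M = 71.1300


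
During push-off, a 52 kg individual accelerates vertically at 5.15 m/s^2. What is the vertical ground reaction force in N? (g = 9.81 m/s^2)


GRF = m * (g + a)
GRF = 52 * (9.81 + 5.15)
GRF = 52 * 14.9600
GRF = 777.9200


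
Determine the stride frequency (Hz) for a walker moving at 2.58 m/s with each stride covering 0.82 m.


f = v / stride_length
f = 2.58 / 0.82
f = 3.1463


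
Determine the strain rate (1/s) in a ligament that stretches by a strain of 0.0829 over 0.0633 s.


strain_rate = delta_strain / delta_t
strain_rate = 0.0829 / 0.0633
strain_rate = 1.3096


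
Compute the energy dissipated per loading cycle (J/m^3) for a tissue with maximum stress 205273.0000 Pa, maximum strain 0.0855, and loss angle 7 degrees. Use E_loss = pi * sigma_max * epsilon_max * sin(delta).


E_loss = pi * sigma_max * epsilon_max * sin(delta)
delta = 7 deg = 0.1222 rad
sin(delta) = 0.1219
E_loss = pi * 205273.0000 * 0.0855 * 0.1219
E_loss = 6719.5825


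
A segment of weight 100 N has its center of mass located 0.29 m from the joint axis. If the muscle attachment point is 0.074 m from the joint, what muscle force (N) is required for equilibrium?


F_muscle = W * d_load / d_muscle
F_muscle = 100 * 0.29 / 0.074
Numerator = 29.0000
F_muscle = 391.8919


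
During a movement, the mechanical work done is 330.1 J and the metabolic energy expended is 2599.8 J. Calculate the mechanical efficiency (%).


eta = (W_mech / E_meta) * 100
eta = (330.1 / 2599.8) * 100
ratio = 0.1270
eta = 12.6971


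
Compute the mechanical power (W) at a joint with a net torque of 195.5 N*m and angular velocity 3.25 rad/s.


P = M * omega
P = 195.5 * 3.25
P = 635.3750


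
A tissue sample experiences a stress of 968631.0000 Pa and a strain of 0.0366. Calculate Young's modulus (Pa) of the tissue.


E = stress / strain
E = 968631.0000 / 0.0366
E = 2.6465e+07


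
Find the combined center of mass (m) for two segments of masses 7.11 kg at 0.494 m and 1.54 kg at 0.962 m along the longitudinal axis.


COM = (m1*x1 + m2*x2) / (m1 + m2)
COM = (7.11*0.494 + 1.54*0.962) / (7.11 + 1.54)
Numerator = 4.9938
Denominator = 8.6500
COM = 0.5773


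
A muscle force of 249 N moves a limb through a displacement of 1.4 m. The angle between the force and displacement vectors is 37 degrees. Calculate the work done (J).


W = F * d * cos(theta)
theta = 37 deg = 0.6458 rad
cos(theta) = 0.7986
W = 249 * 1.4 * 0.7986
W = 278.4043


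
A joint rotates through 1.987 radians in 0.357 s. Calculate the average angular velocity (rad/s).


omega = delta_theta / delta_t
omega = 1.987 / 0.357
omega = 5.5658


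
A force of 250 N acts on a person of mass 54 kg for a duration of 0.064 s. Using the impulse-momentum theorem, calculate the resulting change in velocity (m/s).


J = F * dt = 250 * 0.064 = 16.0000 N*s
delta_v = J / m
delta_v = 16.0000 / 54
delta_v = 0.2963


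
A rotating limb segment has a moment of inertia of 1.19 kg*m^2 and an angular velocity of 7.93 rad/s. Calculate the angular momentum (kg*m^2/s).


L = I * omega
L = 1.19 * 7.93
L = 9.4367


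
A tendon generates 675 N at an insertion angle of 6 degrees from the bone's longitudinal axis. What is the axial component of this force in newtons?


F_eff = F_tendon * cos(theta)
theta = 6 deg = 0.1047 rad
cos(theta) = 0.9945
F_eff = 675 * 0.9945
F_eff = 671.3023


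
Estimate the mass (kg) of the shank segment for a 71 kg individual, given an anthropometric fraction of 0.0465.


m_segment = body_mass * fraction
m_segment = 71 * 0.0465
m_segment = 3.3015


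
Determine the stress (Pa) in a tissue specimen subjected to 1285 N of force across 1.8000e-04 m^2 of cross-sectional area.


stress = F / A
stress = 1285 / 1.8000e-04
stress = 7.1389e+06


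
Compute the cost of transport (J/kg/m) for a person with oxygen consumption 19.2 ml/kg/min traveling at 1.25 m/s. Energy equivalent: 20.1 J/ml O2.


Power per kg = VO2 * 20.1 / 60
Power per kg = 19.2 * 20.1 / 60 = 6.4320 W/kg
Cost = power_per_kg / speed
Cost = 6.4320 / 1.25
Cost = 5.1456


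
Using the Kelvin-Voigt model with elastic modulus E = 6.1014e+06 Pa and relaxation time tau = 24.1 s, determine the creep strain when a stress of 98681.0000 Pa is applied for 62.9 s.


epsilon(t) = (sigma/E) * (1 - exp(-t/tau))
sigma/E = 98681.0000 / 6.1014e+06 = 0.0162
exp(-t/tau) = exp(-62.9 / 24.1) = 0.0735
epsilon = 0.0162 * (1 - 0.0735)
epsilon = 0.0150


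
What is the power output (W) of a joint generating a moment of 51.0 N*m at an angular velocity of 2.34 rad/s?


P = M * omega
P = 51.0 * 2.34
P = 119.3400


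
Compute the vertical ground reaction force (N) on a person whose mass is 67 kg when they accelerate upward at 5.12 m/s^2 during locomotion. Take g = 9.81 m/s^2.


GRF = m * (g + a)
GRF = 67 * (9.81 + 5.12)
GRF = 67 * 14.9300
GRF = 1000.3100


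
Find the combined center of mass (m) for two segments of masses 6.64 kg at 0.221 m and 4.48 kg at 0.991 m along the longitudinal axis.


COM = (m1*x1 + m2*x2) / (m1 + m2)
COM = (6.64*0.221 + 4.48*0.991) / (6.64 + 4.48)
Numerator = 5.9071
Denominator = 11.1200
COM = 0.5312


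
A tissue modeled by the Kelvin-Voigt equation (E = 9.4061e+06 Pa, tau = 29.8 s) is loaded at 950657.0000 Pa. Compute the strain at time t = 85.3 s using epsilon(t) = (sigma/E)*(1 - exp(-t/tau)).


epsilon(t) = (sigma/E) * (1 - exp(-t/tau))
sigma/E = 950657.0000 / 9.4061e+06 = 0.1011
exp(-t/tau) = exp(-85.3 / 29.8) = 0.0571
epsilon = 0.1011 * (1 - 0.0571)
epsilon = 0.0953


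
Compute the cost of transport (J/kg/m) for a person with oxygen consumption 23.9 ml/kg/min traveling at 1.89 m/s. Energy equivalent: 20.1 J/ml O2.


Power per kg = VO2 * 20.1 / 60
Power per kg = 23.9 * 20.1 / 60 = 8.0065 W/kg
Cost = power_per_kg / speed
Cost = 8.0065 / 1.89
Cost = 4.2362


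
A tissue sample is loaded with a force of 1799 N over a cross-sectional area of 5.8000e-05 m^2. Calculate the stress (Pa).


stress = F / A
stress = 1799 / 5.8000e-05
stress = 3.1017e+07


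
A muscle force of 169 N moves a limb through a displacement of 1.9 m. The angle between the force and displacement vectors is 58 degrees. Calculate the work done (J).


W = F * d * cos(theta)
theta = 58 deg = 1.0123 rad
cos(theta) = 0.5299
W = 169 * 1.9 * 0.5299
W = 170.1571


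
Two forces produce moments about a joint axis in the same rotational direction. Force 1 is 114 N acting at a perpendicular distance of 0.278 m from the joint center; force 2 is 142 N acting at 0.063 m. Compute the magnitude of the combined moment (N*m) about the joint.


M = F1 * d1 + F2 * d2
M = 114 * 0.278 + 142 * 0.063
M = 31.6920 + 8.9460
M = 40.6380


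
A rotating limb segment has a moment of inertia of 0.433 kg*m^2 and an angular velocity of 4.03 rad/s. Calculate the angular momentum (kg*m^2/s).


L = I * omega
L = 0.433 * 4.03
L = 1.7450


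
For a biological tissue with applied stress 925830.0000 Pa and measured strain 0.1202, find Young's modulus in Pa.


E = stress / strain
E = 925830.0000 / 0.1202
E = 7.7024e+06


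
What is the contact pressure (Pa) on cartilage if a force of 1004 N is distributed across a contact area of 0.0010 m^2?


P = F / A
P = 1004 / 0.0010
P = 1.0040e+06


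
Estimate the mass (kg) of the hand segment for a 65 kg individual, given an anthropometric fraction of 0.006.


m_segment = body_mass * fraction
m_segment = 65 * 0.006
m_segment = 0.3900


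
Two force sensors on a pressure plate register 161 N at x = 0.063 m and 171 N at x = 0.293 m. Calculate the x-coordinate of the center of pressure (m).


COP_x = (F1*x1 + F2*x2) / (F1 + F2)
COP_x = (161*0.063 + 171*0.293) / (161 + 171)
Numerator = 60.2460
Denominator = 332
COP_x = 0.1815


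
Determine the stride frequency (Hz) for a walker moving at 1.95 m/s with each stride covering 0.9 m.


f = v / stride_length
f = 1.95 / 0.9
f = 2.1667


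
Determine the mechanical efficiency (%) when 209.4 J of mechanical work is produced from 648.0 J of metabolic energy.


eta = (W_mech / E_meta) * 100
eta = (209.4 / 648.0) * 100
ratio = 0.3231
eta = 32.3148


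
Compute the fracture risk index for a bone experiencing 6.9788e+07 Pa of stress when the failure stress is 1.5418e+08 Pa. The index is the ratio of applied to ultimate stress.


FRI = applied / ultimate
FRI = 6.9788e+07 / 1.5418e+08
FRI = 0.4526


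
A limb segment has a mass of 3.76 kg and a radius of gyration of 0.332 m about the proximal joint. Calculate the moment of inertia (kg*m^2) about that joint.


I = m * k^2
I = 3.76 * 0.332^2
k^2 = 0.1102
I = 0.4144


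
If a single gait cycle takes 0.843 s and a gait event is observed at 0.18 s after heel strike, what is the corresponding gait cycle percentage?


pct = (event_time / cycle_time) * 100
pct = (0.18 / 0.843) * 100
ratio = 0.2135
pct = 21.3523


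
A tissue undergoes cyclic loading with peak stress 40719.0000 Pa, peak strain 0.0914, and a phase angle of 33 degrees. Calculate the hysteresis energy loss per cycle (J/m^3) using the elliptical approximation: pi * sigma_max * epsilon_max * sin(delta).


E_loss = pi * sigma_max * epsilon_max * sin(delta)
delta = 33 deg = 0.5760 rad
sin(delta) = 0.5446
E_loss = pi * 40719.0000 * 0.0914 * 0.5446
E_loss = 6367.9836


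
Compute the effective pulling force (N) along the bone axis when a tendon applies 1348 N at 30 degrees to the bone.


F_eff = F_tendon * cos(theta)
theta = 30 deg = 0.5236 rad
cos(theta) = 0.8660
F_eff = 1348 * 0.8660
F_eff = 1167.4022


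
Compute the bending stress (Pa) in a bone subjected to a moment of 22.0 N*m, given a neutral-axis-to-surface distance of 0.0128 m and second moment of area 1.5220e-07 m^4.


sigma = M * c / I
sigma = 22.0 * 0.0128 / 1.5220e-07
M * c = 0.2816
sigma = 1.8502e+06


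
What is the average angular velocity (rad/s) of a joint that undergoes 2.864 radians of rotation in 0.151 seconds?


omega = delta_theta / delta_t
omega = 2.864 / 0.151
omega = 18.9669


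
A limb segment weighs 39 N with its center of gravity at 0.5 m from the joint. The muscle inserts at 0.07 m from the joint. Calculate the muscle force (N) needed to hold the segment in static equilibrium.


F_muscle = W * d_load / d_muscle
F_muscle = 39 * 0.5 / 0.07
Numerator = 19.5000
F_muscle = 278.5714


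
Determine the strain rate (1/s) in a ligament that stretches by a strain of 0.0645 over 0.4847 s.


strain_rate = delta_strain / delta_t
strain_rate = 0.0645 / 0.4847
strain_rate = 0.1331


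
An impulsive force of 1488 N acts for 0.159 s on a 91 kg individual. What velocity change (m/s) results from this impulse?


J = F * dt = 1488 * 0.159 = 236.5920 N*s
delta_v = J / m
delta_v = 236.5920 / 91
delta_v = 2.5999


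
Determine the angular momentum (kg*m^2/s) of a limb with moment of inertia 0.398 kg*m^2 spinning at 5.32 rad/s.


L = I * omega
L = 0.398 * 5.32
L = 2.1174


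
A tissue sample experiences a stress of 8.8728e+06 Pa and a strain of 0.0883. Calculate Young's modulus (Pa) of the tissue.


E = stress / strain
E = 8.8728e+06 / 0.0883
E = 1.0048e+08


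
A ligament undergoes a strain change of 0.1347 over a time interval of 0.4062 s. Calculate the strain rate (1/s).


strain_rate = delta_strain / delta_t
strain_rate = 0.1347 / 0.4062
strain_rate = 0.3316


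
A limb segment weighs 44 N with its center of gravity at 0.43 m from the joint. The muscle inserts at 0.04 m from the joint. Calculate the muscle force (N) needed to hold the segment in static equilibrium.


F_muscle = W * d_load / d_muscle
F_muscle = 44 * 0.43 / 0.04
Numerator = 18.9200
F_muscle = 473.0000


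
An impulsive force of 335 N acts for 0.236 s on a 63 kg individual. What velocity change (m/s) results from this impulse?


J = F * dt = 335 * 0.236 = 79.0600 N*s
delta_v = J / m
delta_v = 79.0600 / 63
delta_v = 1.2549


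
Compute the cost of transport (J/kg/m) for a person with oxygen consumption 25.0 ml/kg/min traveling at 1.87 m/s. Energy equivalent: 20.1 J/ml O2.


Power per kg = VO2 * 20.1 / 60
Power per kg = 25.0 * 20.1 / 60 = 8.3750 W/kg
Cost = power_per_kg / speed
Cost = 8.3750 / 1.87
Cost = 4.4786


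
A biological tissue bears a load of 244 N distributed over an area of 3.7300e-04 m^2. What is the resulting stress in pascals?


stress = F / A
stress = 244 / 3.7300e-04
stress = 654155.4960


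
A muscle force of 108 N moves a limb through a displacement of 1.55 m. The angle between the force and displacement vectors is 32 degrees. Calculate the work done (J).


W = F * d * cos(theta)
theta = 32 deg = 0.5585 rad
cos(theta) = 0.8480
W = 108 * 1.55 * 0.8480
W = 141.9633


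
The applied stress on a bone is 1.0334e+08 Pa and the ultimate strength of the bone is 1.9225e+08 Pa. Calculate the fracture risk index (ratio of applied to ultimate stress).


FRI = applied / ultimate
FRI = 1.0334e+08 / 1.9225e+08
FRI = 0.5375


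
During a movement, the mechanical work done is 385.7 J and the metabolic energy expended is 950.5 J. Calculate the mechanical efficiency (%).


eta = (W_mech / E_meta) * 100
eta = (385.7 / 950.5) * 100
ratio = 0.4058
eta = 40.5786


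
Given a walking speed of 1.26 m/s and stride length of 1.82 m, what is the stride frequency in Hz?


f = v / stride_length
f = 1.26 / 1.82
f = 0.6923


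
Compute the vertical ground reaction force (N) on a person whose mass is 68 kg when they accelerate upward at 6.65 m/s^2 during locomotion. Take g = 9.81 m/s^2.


GRF = m * (g + a)
GRF = 68 * (9.81 + 6.65)
GRF = 68 * 16.4600
GRF = 1119.2800


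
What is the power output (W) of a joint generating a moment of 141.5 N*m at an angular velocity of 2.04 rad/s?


P = M * omega
P = 141.5 * 2.04
P = 288.6600


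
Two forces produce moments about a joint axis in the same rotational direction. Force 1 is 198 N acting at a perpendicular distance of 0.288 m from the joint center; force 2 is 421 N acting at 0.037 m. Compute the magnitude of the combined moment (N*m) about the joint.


M = F1 * d1 + F2 * d2
M = 198 * 0.288 + 421 * 0.037
M = 57.0240 + 15.5770
M = 72.6010


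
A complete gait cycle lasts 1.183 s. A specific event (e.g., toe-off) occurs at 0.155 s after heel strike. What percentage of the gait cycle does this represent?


pct = (event_time / cycle_time) * 100
pct = (0.155 / 1.183) * 100
ratio = 0.1310
pct = 13.1023


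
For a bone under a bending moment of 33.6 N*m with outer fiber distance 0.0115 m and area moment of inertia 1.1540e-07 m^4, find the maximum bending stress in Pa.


sigma = M * c / I
sigma = 33.6 * 0.0115 / 1.1540e-07
M * c = 0.3864
sigma = 3.3484e+06


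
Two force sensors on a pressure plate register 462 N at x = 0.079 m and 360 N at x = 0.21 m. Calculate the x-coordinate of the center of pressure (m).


COP_x = (F1*x1 + F2*x2) / (F1 + F2)
COP_x = (462*0.079 + 360*0.21) / (462 + 360)
Numerator = 112.0980
Denominator = 822
COP_x = 0.1364


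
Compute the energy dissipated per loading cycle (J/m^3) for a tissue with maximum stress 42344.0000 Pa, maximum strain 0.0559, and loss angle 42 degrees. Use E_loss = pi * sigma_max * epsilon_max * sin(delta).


E_loss = pi * sigma_max * epsilon_max * sin(delta)
delta = 42 deg = 0.7330 rad
sin(delta) = 0.6691
E_loss = pi * 42344.0000 * 0.0559 * 0.6691
E_loss = 4975.8177


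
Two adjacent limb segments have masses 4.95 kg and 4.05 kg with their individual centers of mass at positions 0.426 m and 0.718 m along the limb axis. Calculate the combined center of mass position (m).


COM = (m1*x1 + m2*x2) / (m1 + m2)
COM = (4.95*0.426 + 4.05*0.718) / (4.95 + 4.05)
Numerator = 5.0166
Denominator = 9.0000
COM = 0.5574


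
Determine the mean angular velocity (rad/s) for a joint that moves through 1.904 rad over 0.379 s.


omega = delta_theta / delta_t
omega = 1.904 / 0.379
omega = 5.0237


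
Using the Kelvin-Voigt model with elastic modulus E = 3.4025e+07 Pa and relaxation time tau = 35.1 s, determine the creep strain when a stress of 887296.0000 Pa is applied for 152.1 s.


epsilon(t) = (sigma/E) * (1 - exp(-t/tau))
sigma/E = 887296.0000 / 3.4025e+07 = 0.0261
exp(-t/tau) = exp(-152.1 / 35.1) = 0.0131
epsilon = 0.0261 * (1 - 0.0131)
epsilon = 0.0257


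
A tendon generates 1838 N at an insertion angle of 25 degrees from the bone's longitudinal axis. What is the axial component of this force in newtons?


F_eff = F_tendon * cos(theta)
theta = 25 deg = 0.4363 rad
cos(theta) = 0.9063
F_eff = 1838 * 0.9063
F_eff = 1665.7937


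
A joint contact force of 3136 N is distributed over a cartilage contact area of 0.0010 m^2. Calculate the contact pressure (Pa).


P = F / A
P = 3136 / 0.0010
P = 3.1360e+06


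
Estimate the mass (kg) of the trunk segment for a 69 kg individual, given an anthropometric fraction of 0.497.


m_segment = body_mass * fraction
m_segment = 69 * 0.497
m_segment = 34.2930


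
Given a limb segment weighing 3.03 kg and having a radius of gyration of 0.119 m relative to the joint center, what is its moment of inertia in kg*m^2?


I = m * k^2
I = 3.03 * 0.119^2
k^2 = 0.0142
I = 0.0429


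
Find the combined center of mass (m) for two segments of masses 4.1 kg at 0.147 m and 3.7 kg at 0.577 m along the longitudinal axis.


COM = (m1*x1 + m2*x2) / (m1 + m2)
COM = (4.1*0.147 + 3.7*0.577) / (4.1 + 3.7)
Numerator = 2.7376
Denominator = 7.8000
COM = 0.3510


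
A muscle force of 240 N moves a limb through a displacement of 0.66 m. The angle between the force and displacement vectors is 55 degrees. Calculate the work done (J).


W = F * d * cos(theta)
theta = 55 deg = 0.9599 rad
cos(theta) = 0.5736
W = 240 * 0.66 * 0.5736
W = 90.8545


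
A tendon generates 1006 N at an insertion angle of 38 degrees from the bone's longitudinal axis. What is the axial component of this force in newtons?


F_eff = F_tendon * cos(theta)
theta = 38 deg = 0.6632 rad
cos(theta) = 0.7880
F_eff = 1006 * 0.7880
F_eff = 792.7388


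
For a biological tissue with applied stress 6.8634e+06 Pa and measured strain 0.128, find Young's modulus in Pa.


E = stress / strain
E = 6.8634e+06 / 0.128
E = 5.3620e+07


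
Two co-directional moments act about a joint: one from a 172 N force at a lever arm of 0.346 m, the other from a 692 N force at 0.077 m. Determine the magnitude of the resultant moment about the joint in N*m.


M = F1 * d1 + F2 * d2
M = 172 * 0.346 + 692 * 0.077
M = 59.5120 + 53.2840
M = 112.7960


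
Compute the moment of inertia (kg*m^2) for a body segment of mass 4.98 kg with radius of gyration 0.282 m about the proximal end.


I = m * k^2
I = 4.98 * 0.282^2
k^2 = 0.0795
I = 0.3960


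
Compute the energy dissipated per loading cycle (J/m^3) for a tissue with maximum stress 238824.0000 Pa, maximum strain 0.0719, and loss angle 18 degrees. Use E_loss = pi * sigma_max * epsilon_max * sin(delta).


E_loss = pi * sigma_max * epsilon_max * sin(delta)
delta = 18 deg = 0.3142 rad
sin(delta) = 0.3090
E_loss = pi * 238824.0000 * 0.0719 * 0.3090
E_loss = 16670.1342


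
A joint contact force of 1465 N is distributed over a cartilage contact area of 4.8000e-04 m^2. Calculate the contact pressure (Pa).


P = F / A
P = 1465 / 4.8000e-04
P = 3.0521e+06


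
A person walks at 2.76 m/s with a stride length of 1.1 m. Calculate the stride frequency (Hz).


f = v / stride_length
f = 2.76 / 1.1
f = 2.5091


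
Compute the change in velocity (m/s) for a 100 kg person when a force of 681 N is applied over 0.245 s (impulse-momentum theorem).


J = F * dt = 681 * 0.245 = 166.8450 N*s
delta_v = J / m
delta_v = 166.8450 / 100
delta_v = 1.6684


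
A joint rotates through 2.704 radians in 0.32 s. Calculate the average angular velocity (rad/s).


omega = delta_theta / delta_t
omega = 2.704 / 0.32
omega = 8.4500


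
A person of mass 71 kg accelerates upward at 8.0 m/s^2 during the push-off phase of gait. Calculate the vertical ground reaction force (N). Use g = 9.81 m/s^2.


GRF = m * (g + a)
GRF = 71 * (9.81 + 8.0)
GRF = 71 * 17.8100
GRF = 1264.5100


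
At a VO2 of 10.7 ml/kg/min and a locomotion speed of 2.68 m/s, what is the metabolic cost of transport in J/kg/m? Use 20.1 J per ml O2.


Power per kg = VO2 * 20.1 / 60
Power per kg = 10.7 * 20.1 / 60 = 3.5845 W/kg
Cost = power_per_kg / speed
Cost = 3.5845 / 2.68
Cost = 1.3375


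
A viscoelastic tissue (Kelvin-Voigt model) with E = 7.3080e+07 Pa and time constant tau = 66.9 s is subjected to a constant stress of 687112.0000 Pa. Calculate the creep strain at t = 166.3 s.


epsilon(t) = (sigma/E) * (1 - exp(-t/tau))
sigma/E = 687112.0000 / 7.3080e+07 = 0.0094
exp(-t/tau) = exp(-166.3 / 66.9) = 0.0833
epsilon = 0.0094 * (1 - 0.0833)
epsilon = 0.0086


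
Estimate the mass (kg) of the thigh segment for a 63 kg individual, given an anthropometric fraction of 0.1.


m_segment = body_mass * fraction
m_segment = 63 * 0.1
m_segment = 6.3000


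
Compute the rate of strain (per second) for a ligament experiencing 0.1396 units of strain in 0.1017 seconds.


strain_rate = delta_strain / delta_t
strain_rate = 0.1396 / 0.1017
strain_rate = 1.3727


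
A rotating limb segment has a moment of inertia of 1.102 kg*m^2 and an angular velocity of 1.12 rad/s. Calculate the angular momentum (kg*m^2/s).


L = I * omega
L = 1.102 * 1.12
L = 1.2342


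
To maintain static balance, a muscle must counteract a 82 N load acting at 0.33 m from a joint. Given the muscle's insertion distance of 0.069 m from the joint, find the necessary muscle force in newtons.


F_muscle = W * d_load / d_muscle
F_muscle = 82 * 0.33 / 0.069
Numerator = 27.0600
F_muscle = 392.1739


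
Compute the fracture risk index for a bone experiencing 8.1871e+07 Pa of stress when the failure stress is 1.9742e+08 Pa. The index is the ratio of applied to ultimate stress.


FRI = applied / ultimate
FRI = 8.1871e+07 / 1.9742e+08
FRI = 0.4147


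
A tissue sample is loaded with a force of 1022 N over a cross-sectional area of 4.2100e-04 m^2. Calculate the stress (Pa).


stress = F / A
stress = 1022 / 4.2100e-04
stress = 2.4276e+06


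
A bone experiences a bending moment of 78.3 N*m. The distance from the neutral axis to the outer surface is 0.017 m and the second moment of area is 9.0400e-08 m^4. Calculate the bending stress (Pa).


sigma = M * c / I
sigma = 78.3 * 0.017 / 9.0400e-08
M * c = 1.3311
sigma = 1.4725e+07


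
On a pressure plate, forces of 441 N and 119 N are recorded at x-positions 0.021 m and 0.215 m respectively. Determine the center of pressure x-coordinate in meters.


COP_x = (F1*x1 + F2*x2) / (F1 + F2)
COP_x = (441*0.021 + 119*0.215) / (441 + 119)
Numerator = 34.8460
Denominator = 560
COP_x = 0.0622


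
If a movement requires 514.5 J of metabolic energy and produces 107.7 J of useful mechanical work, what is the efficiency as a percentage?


eta = (W_mech / E_meta) * 100
eta = (107.7 / 514.5) * 100
ratio = 0.2093
eta = 20.9329


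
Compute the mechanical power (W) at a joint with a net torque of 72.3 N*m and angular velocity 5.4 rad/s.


P = M * omega
P = 72.3 * 5.4
P = 390.4200


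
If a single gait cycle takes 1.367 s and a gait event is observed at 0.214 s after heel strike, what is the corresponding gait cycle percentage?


pct = (event_time / cycle_time) * 100
pct = (0.214 / 1.367) * 100
ratio = 0.1565
pct = 15.6547


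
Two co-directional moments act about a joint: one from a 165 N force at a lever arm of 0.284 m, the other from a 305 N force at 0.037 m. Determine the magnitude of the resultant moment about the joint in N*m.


M = F1 * d1 + F2 * d2
M = 165 * 0.284 + 305 * 0.037
M = 46.8600 + 11.2850
M = 58.1450
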